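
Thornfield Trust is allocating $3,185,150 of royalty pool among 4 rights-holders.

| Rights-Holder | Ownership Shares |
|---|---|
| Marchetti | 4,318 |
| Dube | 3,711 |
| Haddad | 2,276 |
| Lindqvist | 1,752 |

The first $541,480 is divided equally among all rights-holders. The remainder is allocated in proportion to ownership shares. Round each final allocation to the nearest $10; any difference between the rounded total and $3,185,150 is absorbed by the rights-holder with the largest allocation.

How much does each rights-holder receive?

Equal tier: $541,480 ÷ 4 = $135,370 apiece.
Remainder $2,643,670 by ownership shares (total 12,057): Marchetti 946,783.37 → $946,780; Dube 813,689.92 → $813,690; Haddad 499,045.61 → $499,050; Lindqvist 384,151.10 → $384,150.
Totals: Marchetti $135,370 + $946,780 = $1,082,150; Dube $135,370 + $813,690 = $949,060; Haddad $135,370 + $499,050 = $634,420; Lindqvist $135,370 + $384,150 = $519,520.

Marchetti: $1,082,150 · Dube: $949,060 · Haddad: $634,420 · Lindqvist: $519,520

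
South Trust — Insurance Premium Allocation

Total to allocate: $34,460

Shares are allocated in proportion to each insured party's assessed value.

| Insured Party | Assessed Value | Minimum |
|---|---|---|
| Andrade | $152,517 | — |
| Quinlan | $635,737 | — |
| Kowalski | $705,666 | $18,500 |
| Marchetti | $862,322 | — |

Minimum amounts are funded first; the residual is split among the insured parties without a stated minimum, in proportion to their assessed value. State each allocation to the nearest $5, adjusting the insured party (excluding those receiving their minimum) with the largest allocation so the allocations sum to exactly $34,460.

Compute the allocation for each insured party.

Guaranteed amounts: Kowalski $18,500. Residual $15,960.
Residual split over remaining assessed value 1,650,576: Andrade 1,474.74 → $1,475; Quinlan 6,147.16 → $6,145; Marchetti 8,338.09 → $8,340.

Andrade: $1,475 · Quinlan: $6,145 · Kowalski: $18,500 · Marchetti: $8,340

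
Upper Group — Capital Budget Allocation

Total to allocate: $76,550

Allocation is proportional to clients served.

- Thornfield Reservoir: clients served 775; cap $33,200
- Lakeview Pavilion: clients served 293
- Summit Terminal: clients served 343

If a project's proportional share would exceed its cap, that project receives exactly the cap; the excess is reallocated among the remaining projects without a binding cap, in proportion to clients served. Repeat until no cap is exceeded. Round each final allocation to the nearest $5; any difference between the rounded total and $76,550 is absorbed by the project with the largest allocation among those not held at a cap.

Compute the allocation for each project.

Thornfield Reservoir: $33,200 · Lakeview Pavilion: $19,970 · Summit Terminal: $23,380

Total clients served = 1,411.
Unconstrained shares: Thornfield Reservoir 42,045.54; Lakeview Pavilion 15,895.92; Summit Terminal 18,608.54.
Capped: Thornfield Reservoir ($33,200); remaining pool $43,350 reallocated over remaining clients served 636.
Redistributed shares: Lakeview Pavilion 19,970.99 → $19,970; Summit Terminal 23,379.01 → $23,380.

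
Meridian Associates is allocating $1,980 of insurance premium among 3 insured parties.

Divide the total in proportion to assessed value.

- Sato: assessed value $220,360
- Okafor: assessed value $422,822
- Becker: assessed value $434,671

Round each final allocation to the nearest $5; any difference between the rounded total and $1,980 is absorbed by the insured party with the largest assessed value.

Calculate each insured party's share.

Sum of assessed value: 220,360 + 422,822 + 434,671 = 1,077,853.
Pro-rata amounts: Sato 404.80; Okafor 776.72; Becker 798.48.
Rounded to nearest $5: Sato $405; Okafor $775; Becker $800. Sum = $1,980.
Sum already equals the total — no adjustment.

Sato: $405; Okafor: $775; Becker: $800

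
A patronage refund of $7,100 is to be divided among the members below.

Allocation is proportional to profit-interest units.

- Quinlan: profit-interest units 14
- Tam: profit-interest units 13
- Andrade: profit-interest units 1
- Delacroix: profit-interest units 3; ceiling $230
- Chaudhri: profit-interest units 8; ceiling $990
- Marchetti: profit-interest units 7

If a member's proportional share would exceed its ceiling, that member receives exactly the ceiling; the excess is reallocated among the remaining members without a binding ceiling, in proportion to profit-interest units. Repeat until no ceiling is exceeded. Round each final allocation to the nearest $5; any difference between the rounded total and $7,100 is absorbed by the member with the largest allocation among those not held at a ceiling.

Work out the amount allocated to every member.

Combined profit-interest units = 46.
Pro-rata shares before constraints: Quinlan 2,160.87; Tam 2,006.52; Andrade 154.35; Delacroix 463.04; Chaudhri 1,234.78; Marchetti 1,080.43.
Capped: Delacroix ($230), Chaudhri ($990); balance $5,880 reallocated over remaining profit-interest units 35.
Remaining shares: Quinlan 2,352.00 → $2,350; Tam 2,184.00 → $2,185; Andrade 168.00 → $170; Marchetti 1,176.00 → $1,175.

Quinlan: $2,350; Tam: $2,185; Andrade: $170; Delacroix: $230; Chaudhri: $990; Marchetti: $1,175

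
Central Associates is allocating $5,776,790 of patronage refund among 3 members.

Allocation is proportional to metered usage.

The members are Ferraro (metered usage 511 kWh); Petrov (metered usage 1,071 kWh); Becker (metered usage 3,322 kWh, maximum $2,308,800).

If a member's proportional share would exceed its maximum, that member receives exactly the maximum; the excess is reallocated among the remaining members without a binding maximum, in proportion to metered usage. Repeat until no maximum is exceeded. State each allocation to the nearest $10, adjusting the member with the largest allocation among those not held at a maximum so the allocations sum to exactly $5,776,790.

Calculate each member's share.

Metered usage total: 4,904.
Unconstrained shares: Ferraro 601,945.29; Petrov 1,261,611.36; Becker 3,913,233.36.
Held at cap: Becker ($2,308,800); remaining pool $3,467,990 reallocated over remaining metered usage 1,582.
Shares after redistribution: Ferraro 1,120,191.46 → $1,120,190; Petrov 2,347,798.54 → $2,347,800.

Ferraro: $1,120,190 · Petrov: $2,347,800 · Becker: $2,308,800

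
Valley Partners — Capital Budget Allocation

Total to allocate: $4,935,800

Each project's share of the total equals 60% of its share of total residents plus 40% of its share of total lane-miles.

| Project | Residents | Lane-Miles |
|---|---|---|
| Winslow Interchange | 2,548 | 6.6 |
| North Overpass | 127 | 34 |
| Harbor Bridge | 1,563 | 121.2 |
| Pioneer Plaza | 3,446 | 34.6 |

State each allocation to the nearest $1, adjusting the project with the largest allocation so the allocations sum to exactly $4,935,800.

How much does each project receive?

Winslow Interchange: $1,048,368 · North Overpass: $390,733 · Harbor Bridge: $1,820,763 · Pioneer Plaza: $1,675,936

Totals — residents 7,684, lane-miles 196.4.
Combined weights (60% residents + 40% lane-miles): Winslow Interchange 0.2124; North Overpass 0.0792; Harbor Bridge 0.3689; Pioneer Plaza 0.3395.
Unrounded shares: Winslow Interchange 1,048,368.02; North Overpass 390,733.46; Harbor Bridge 1,820,762.26; Pioneer Plaza 1,675,936.26.
At nearest $1: Winslow Interchange $1,048,368; North Overpass $390,733; Harbor Bridge $1,820,762; Pioneer Plaza $1,675,936. Sum = $4,935,799.
Difference $4,935,800 − $4,935,799 = +$1 applied to largest allocation (Harbor Bridge): Harbor Bridge becomes $1,820,763.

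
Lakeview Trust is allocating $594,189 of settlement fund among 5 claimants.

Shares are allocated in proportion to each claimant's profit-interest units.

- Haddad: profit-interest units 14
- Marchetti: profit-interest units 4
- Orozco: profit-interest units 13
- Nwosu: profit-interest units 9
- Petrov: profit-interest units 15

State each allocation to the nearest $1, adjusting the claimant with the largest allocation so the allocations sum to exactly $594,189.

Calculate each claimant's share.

Haddad: $151,248 · Marchetti: $43,214 · Orozco: $140,445 · Nwosu: $97,231 · Petrov: $162,051

Total profit-interest units = 55.
Raw shares: Haddad 14/55 × $594,189 = 151,248.11; Marchetti 4/55 × $594,189 = 43,213.75; Orozco 13/55 × $594,189 = 140,444.67; Nwosu 9/55 × $594,189 = 97,230.93; Petrov 15/55 × $594,189 = 162,051.55.
At nearest $1: Haddad $151,248; Marchetti $43,214; Orozco $140,445; Nwosu $97,231; Petrov $162,052. Sum = $594,190.
Difference $594,189 − $594,190 = −$1 applied to largest allocation (Petrov): Petrov becomes $162,051.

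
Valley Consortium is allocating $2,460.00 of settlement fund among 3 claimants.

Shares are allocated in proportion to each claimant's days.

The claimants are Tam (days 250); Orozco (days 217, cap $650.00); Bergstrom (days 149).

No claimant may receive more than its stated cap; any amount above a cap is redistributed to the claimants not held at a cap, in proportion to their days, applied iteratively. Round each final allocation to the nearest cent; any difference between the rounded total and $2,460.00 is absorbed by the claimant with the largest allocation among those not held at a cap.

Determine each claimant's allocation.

Tam: $1,134.09 · Orozco: $650.00 · Bergstrom: $675.91

Total days = 616.
Pro-rata shares before constraints: Tam 998.3766; Orozco 866.5909; Bergstrom 595.0325.
Cap binds for Orozco ($650.00); remaining pool $1,810.00 reallocated over remaining days 399.
Redistributed shares: Tam 1,134.0852 → $1,134.09; Bergstrom 675.9148 → $675.91.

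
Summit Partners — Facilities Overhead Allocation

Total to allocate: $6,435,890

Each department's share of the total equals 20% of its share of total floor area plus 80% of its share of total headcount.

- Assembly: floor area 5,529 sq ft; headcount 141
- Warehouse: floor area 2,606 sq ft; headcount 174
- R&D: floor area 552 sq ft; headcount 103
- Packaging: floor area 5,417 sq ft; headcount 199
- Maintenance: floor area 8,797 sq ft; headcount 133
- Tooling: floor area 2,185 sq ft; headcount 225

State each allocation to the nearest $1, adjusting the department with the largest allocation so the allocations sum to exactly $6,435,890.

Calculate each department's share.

Floor area total 25,086; headcount total 975.
Blended shares (20% floor area + 80% headcount): Assembly 0.1598; Warehouse 0.1635; R&D 0.0889; Packaging 0.2065; Maintenance 0.1793; Tooling 0.2020.
Unrounded shares: Assembly 1,028,279.34; Warehouse 1,052,562.52; R&D 572,238.67; Packaging 1,328,814.90; Maintenance 1,153,716.57; Tooling 1,300,277.99.
Rounded to nearest $1: Assembly $1,028,279; Warehouse $1,052,563; R&D $572,239; Packaging $1,328,815; Maintenance $1,153,717; Tooling $1,300,278. Sum = $6,435,891.
Difference $6,435,890 − $6,435,891 = −$1 applied to largest allocation (Packaging): Packaging becomes $1,328,814.

Assembly: $1,028,279 | Warehouse: $1,052,563 | R&D: $572,239 | Packaging: $1,328,814 | Maintenance: $1,153,717 | Tooling: $1,300,278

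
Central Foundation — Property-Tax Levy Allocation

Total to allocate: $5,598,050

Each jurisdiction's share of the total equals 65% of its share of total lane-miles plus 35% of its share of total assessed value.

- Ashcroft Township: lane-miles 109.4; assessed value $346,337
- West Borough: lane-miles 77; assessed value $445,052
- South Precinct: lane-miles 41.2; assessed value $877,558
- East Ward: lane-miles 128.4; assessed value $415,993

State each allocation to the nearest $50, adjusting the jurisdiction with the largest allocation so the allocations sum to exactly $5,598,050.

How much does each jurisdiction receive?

Lane-miles total 356; assessed value total 2,084,940.
Blended shares (65% lane-miles + 35% assessed value): Ashcroft Township 0.2579; West Borough 0.2153; South Precinct 0.2225; East Ward 0.3043.
Unrounded shares: Ashcroft Township 1,443,664.15; West Borough 1,205,265.80; South Precinct 1,245,794.82; East Ward 1,703,325.23.
At nearest $50: Ashcroft Township $1,443,650; West Borough $1,205,250; South Precinct $1,245,800; East Ward $1,703,350. Sum = $5,598,050.
Rounded total matches; no reconciliation needed.

Ashcroft Township: $1,443,650 · West Borough: $1,205,250 · South Precinct: $1,245,800 · East Ward: $1,703,350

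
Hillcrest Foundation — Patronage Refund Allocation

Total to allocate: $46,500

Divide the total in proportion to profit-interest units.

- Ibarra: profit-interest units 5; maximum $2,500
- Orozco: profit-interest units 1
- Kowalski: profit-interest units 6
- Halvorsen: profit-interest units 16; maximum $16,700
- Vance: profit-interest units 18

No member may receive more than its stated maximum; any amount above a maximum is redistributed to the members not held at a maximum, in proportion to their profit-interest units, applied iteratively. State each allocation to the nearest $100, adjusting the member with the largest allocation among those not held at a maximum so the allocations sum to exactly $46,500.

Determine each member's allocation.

Sum of profit-interest units: 46.
Pro-rata shares before constraints: Ibarra 5,054.35; Orozco 1,010.87; Kowalski 6,065.22; Halvorsen 16,173.91; Vance 18,195.65.
Held at cap: Ibarra ($2,500); residual $44,000 reallocated over remaining profit-interest units 41.
Held at cap: Halvorsen ($16,700); residual $27,300 reallocated over remaining profit-interest units 25.
Remaining shares: Orozco 1,092.00 → $1,100; Kowalski 6,552.00 → $6,600; Vance 19,656.00 → $19,700.
Rounding difference −$100 applied to Vance → $19,600.

Ibarra: $2,500 · Orozco: $1,100 · Kowalski: $6,600 · Halvorsen: $16,700 · Vance: $19,600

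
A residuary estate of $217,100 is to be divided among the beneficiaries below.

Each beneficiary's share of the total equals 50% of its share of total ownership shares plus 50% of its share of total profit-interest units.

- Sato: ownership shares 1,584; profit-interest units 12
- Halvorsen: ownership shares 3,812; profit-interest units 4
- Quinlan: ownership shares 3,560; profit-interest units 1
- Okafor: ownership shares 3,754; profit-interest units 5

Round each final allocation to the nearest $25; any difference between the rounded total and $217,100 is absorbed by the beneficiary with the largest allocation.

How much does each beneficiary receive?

Sato: $72,725 · Halvorsen: $52,300 · Quinlan: $35,350 · Okafor: $56,725

Ownership shares total 12,710; profit-interest units total 22.
Combined weights (50% ownership shares + 50% profit-interest units): Sato 0.3350; Halvorsen 0.2409; Quinlan 0.1628; Okafor 0.2613.
Raw shares: Sato 72,737.27; Halvorsen 52,292.82; Quinlan 35,338.34; Okafor 56,731.56.
Rounded to nearest $25: Sato $72,725; Halvorsen $52,300; Quinlan $35,350; Okafor $56,725. Sum = $217,100.
Rounded total matches; no reconciliation needed.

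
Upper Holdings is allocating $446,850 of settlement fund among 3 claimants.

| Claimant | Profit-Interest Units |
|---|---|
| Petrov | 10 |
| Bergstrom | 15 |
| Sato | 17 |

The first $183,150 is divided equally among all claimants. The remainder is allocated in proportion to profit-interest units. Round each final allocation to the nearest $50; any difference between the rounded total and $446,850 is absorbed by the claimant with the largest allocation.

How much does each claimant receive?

Petrov: $123,850 · Bergstrom: $155,250 · Sato: $167,750

First tranche $183,150 split equally: $61,050 each.
Remainder $263,700 by profit-interest units (total 42): Petrov 62,785.71 → $62,800; Bergstrom 94,178.57 → $94,200; Sato 106,735.71 → $106,750.
Rounding difference −$50 on remainder applied to Sato.
Totals: Petrov $61,050 + $62,800 = $123,850; Bergstrom $61,050 + $94,200 = $155,250; Sato $61,050 + $106,700 = $167,750.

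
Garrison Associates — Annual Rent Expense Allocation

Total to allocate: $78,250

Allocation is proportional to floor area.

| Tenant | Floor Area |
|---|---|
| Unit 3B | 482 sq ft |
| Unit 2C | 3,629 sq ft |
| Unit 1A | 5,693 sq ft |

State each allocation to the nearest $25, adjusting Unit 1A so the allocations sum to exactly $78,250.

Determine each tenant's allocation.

Unit 3B: $3,850 | Unit 2C: $28,975 | Unit 1A: $45,425

Sum of floor area: 9,804.
Pro-rata amounts: Unit 3B 482/9,804 × $78,250 = 3,847.05; Unit 2C 3,629/9,804 × $78,250 = 28,964.63; Unit 1A 5,693/9,804 × $78,250 = 45,438.32.
At nearest $25: Unit 3B $3,850; Unit 2C $28,975; Unit 1A $45,450. Sum = $78,275.
Difference $78,250 − $78,275 = −$25 applied to Unit 1A: Unit 1A becomes $45,425.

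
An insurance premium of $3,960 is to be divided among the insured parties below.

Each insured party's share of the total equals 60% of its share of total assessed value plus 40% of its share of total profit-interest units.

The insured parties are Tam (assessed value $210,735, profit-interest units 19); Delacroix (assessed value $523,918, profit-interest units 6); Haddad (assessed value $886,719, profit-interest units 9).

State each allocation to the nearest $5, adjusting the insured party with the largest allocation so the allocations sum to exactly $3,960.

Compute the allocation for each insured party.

Tam: $1,195; Delacroix: $1,045; Haddad: $1,720

Assessed value total 1,621,372; profit-interest units total 34.
Composite weights (60% assessed value + 40% profit-interest units): Tam 0.3015; Delacroix 0.2645; Haddad 0.4340.
Pro-rata amounts: Tam 1,193.99; Delacroix 1,047.29; Haddad 1,718.71.
At nearest $5: Tam $1,195; Delacroix $1,045; Haddad $1,720. Sum = $3,960.
Rounded total matches; no reconciliation needed.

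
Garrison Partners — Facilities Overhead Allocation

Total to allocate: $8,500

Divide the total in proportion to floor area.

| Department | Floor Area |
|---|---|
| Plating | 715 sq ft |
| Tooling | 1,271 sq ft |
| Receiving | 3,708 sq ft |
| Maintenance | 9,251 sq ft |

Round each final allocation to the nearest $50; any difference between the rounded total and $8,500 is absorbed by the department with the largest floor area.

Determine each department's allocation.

Sum of floor area: 14,945.
Unrounded shares: Plating 715/14,945 × $8,500 = 406.66; Tooling 1,271/14,945 × $8,500 = 722.88; Receiving 3,708/14,945 × $8,500 = 2,108.93; Maintenance 9,251/14,945 × $8,500 = 5,261.53.
Rounded to nearest $50: Plating $400; Tooling $700; Receiving $2,100; Maintenance $5,250. Sum = $8,450.
Difference $8,500 − $8,450 = +$50 applied to largest floor area (Maintenance): Maintenance becomes $5,300.

Plating: $400 | Tooling: $700 | Receiving: $2,100 | Maintenance: $5,300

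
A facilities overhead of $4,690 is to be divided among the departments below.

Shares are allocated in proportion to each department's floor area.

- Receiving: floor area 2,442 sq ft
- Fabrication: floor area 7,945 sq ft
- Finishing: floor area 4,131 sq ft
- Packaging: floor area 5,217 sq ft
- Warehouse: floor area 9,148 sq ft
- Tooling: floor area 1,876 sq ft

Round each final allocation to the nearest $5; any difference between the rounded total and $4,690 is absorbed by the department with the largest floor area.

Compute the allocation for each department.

Receiving: $370 · Fabrication: $1,210 · Finishing: $630 · Packaging: $795 · Warehouse: $1,400 · Tooling: $285

Total floor area = 30,759.
Pro-rata amounts: Receiving 2,442/30,759 × $4,690 = 372.35; Fabrication 7,945/30,759 × $4,690 = 1,211.42; Finishing 4,131/30,759 × $4,690 = 629.88; Packaging 5,217/30,759 × $4,690 = 795.47; Warehouse 9,148/30,759 × $4,690 = 1,394.85; Tooling 1,876/30,759 × $4,690 = 286.04.
Rounded to nearest $5: Receiving $370; Fabrication $1,210; Finishing $630; Packaging $795; Warehouse $1,395; Tooling $285. Sum = $4,685.
Difference $4,690 − $4,685 = +$5 applied to largest floor area (Warehouse): Warehouse becomes $1,400.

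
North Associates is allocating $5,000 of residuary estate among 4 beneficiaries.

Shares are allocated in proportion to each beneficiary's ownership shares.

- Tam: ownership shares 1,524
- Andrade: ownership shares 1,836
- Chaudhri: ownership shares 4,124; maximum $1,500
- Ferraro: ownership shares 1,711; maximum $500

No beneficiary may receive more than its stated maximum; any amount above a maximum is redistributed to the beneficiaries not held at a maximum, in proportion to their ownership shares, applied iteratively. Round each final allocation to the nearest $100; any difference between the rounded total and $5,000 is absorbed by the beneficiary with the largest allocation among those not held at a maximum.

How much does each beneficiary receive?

Tam: $1,400 · Andrade: $1,600 · Chaudhri: $1,500 · Ferraro: $500

Ownership shares total: 9,195.
Pro-rata shares before constraints: Tam 828.71; Andrade 998.37; Chaudhri 2,242.52; Ferraro 930.40.
Cap binds for Chaudhri ($1,500), Ferraro ($500); balance $3,000 reallocated over remaining ownership shares 3,360.
Shares after redistribution: Tam 1,360.71 → $1,400; Andrade 1,639.29 → $1,600.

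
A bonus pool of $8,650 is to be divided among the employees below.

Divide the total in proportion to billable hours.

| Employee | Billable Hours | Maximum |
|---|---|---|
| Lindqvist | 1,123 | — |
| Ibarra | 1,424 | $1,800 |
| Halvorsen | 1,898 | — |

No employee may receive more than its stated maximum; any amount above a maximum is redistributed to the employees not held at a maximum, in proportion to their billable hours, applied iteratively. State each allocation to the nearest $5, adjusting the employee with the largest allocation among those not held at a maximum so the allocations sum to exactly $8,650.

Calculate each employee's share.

Lindqvist: $2,545 | Ibarra: $1,800 | Halvorsen: $4,305

Billable hours total: 4,445.
Pro-rata shares before constraints: Lindqvist 2,185.37; Ibarra 2,771.11; Halvorsen 3,693.52.
Capped: Ibarra ($1,800); balance $6,850 reallocated over remaining billable hours 3,021.
Redistributed shares: Lindqvist 2,546.36 → $2,545; Halvorsen 4,303.64 → $4,305.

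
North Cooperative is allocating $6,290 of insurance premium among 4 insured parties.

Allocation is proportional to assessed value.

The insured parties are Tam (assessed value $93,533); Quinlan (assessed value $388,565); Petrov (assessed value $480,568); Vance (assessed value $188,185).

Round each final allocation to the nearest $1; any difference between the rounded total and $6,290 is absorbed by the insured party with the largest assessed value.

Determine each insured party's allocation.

Tam: $511; Quinlan: $2,124; Petrov: $2,626; Vance: $1,029

Sum of assessed value: 1,150,851.
Proportional shares: Tam 93,533/1,150,851 × $6,290 = 511.21; Quinlan 388,565/1,150,851 × $6,290 = 2,123.71; Petrov 480,568/1,150,851 × $6,290 = 2,626.55; Vance 188,185/1,150,851 × $6,290 = 1,028.53.
At nearest $1: Tam $511; Quinlan $2,124; Petrov $2,627; Vance $1,029. Sum = $6,291.
Difference $6,290 − $6,291 = −$1 applied to largest assessed value (Petrov): Petrov becomes $2,626.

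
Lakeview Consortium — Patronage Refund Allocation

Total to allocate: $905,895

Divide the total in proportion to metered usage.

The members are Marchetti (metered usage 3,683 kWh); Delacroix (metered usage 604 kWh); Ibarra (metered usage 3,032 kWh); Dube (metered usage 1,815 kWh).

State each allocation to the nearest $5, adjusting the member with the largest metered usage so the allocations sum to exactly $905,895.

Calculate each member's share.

Marchetti: $365,270 | Delacroix: $59,905 | Ibarra: $300,710 | Dube: $180,010

Metered usage total: 9,134.
Proportional shares: Marchetti 3,683/9,134 × $905,895 = 365,273.84; Delacroix 604/9,134 × $905,895 = 59,903.72; Ibarra 3,032/9,134 × $905,895 = 300,708.74; Dube 1,815/9,134 × $905,895 = 180,008.70.
At nearest $5: Marchetti $365,275; Delacroix $59,905; Ibarra $300,710; Dube $180,010. Sum = $905,900.
Difference $905,895 − $905,900 = −$5 applied to largest metered usage (Marchetti): Marchetti becomes $365,270.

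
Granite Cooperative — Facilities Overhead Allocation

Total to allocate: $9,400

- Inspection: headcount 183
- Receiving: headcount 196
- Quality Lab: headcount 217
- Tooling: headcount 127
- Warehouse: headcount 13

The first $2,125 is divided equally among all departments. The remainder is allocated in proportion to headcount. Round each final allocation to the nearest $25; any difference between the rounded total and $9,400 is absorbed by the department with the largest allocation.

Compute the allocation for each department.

First tranche $2,125 split equally: $425 each.
Remainder $7,275 by headcount (total 736): Inspection 1,808.87 → $1,800; Receiving 1,937.36 → $1,925; Quality Lab 2,144.94 → $2,150; Tooling 1,255.33 → $1,250; Warehouse 128.50 → $125.
Rounding difference +$25 on remainder applied to Quality Lab.
Totals: Inspection $425 + $1,800 = $2,225; Receiving $425 + $1,925 = $2,350; Quality Lab $425 + $2,175 = $2,600; Tooling $425 + $1,250 = $1,675; Warehouse $425 + $125 = $550.

Inspection: $2,225 · Receiving: $2,350 · Quality Lab: $2,600 · Tooling: $1,675 · Warehouse: $550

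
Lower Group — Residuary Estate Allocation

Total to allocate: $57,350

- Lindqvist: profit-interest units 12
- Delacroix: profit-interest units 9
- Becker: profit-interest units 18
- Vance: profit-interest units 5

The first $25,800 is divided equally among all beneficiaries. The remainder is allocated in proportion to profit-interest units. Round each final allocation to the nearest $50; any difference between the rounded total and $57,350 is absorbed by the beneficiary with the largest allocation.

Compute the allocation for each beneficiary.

First tranche $25,800 split equally: $6,450 each.
Remainder $31,550 by profit-interest units (total 44): Lindqvist 8,604.55 → $8,600; Delacroix 6,453.41 → $6,450; Becker 12,906.82 → $12,900; Vance 3,585.23 → $3,600.
Totals: Lindqvist $6,450 + $8,600 = $15,050; Delacroix $6,450 + $6,450 = $12,900; Becker $6,450 + $12,900 = $19,350; Vance $6,450 + $3,600 = $10,050.

Lindqvist: $15,050 · Delacroix: $12,900 · Becker: $19,350 · Vance: $10,050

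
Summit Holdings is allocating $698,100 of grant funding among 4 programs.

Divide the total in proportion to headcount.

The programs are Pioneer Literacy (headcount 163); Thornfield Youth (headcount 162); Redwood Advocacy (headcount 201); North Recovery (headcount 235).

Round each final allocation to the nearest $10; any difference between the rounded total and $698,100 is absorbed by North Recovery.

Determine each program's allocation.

Sum of headcount: 761.
Raw shares: Pioneer Literacy 163/761 × $698,100 = 149,527.33; Thornfield Youth 162/761 × $698,100 = 148,609.99; Redwood Advocacy 201/761 × $698,100 = 184,386.47; North Recovery 235/761 × $698,100 = 215,576.22.
After rounding ($10): Pioneer Literacy $149,530; Thornfield Youth $148,610; Redwood Advocacy $184,390; North Recovery $215,580. Sum = $698,110.
Difference $698,100 − $698,110 = −$10 applied to North Recovery: North Recovery becomes $215,570.

Pioneer Literacy: $149,530 | Thornfield Youth: $148,610 | Redwood Advocacy: $184,390 | North Recovery: $215,570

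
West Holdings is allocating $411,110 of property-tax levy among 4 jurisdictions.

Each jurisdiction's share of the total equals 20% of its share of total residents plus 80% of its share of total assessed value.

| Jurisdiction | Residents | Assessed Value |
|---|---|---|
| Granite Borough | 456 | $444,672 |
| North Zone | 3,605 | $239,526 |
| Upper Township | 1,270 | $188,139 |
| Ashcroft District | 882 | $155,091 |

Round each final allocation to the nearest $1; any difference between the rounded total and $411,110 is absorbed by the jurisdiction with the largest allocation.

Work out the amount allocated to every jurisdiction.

Residents total 6,213; assessed value total 1,027,428.
Blended shares (20% residents + 80% assessed value): Granite Borough 0.3609; North Zone 0.3026; Upper Township 0.1874; Ashcroft District 0.1492.
Pro-rata amounts: Granite Borough 148,377.74; North Zone 124,382.29; Upper Township 77,031.82; Ashcroft District 61,318.15.
Rounded to nearest $1: Granite Borough $148,378; North Zone $124,382; Upper Township $77,032; Ashcroft District $61,318. Sum = $411,110.
No rounding difference to absorb.

Granite Borough: $148,378 · North Zone: $124,382 · Upper Township: $77,032 · Ashcroft District: $61,318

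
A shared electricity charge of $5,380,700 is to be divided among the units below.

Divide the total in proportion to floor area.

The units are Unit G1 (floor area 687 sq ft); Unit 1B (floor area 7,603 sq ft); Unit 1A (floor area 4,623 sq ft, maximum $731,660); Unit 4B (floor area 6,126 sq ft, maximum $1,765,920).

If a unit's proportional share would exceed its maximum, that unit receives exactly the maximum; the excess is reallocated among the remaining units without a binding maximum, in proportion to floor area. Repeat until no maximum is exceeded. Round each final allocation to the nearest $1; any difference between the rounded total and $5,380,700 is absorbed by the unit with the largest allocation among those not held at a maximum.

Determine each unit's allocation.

Total floor area = 19,039.
Unconstrained shares: Unit G1 194,156.25; Unit 1B 2,148,719.06; Unit 1A 1,306,527.45; Unit 4B 1,731,297.24.
Capped: Unit 1A ($731,660); balance $4,649,040 reallocated over remaining floor area 14,416.
Capped: Unit 4B ($1,765,920); balance $2,883,120 reallocated over remaining floor area 8,290.
Remaining shares: Unit G1 238,926.83 → $238,927; Unit 1B 2,644,193.17 → $2,644,193.

Unit G1: $238,927 · Unit 1B: $2,644,193 · Unit 1A: $731,660 · Unit 4B: $1,765,920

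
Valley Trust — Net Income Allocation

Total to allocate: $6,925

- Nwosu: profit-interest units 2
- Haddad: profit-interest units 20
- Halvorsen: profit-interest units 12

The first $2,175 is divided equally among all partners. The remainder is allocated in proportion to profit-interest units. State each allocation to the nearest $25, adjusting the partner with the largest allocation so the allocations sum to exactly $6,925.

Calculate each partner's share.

First tranche $2,175 split equally: $725 each.
Remainder $4,750 by profit-interest units (total 34): Nwosu 279.41 → $275; Haddad 2,794.12 → $2,800; Halvorsen 1,676.47 → $1,675.
Totals: Nwosu $725 + $275 = $1,000; Haddad $725 + $2,800 = $3,525; Halvorsen $725 + $1,675 = $2,400.

Nwosu: $1,000 | Haddad: $3,525 | Halvorsen: $2,400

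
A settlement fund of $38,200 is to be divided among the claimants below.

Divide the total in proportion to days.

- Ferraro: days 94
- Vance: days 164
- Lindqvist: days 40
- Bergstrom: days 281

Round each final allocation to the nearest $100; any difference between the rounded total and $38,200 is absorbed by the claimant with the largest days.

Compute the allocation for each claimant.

Days total: 579.
Unrounded shares: Ferraro 94/579 × $38,200 = 6,201.73; Vance 164/579 × $38,200 = 10,820.03; Lindqvist 40/579 × $38,200 = 2,639.03; Bergstrom 281/579 × $38,200 = 18,539.21.
At nearest $100: Ferraro $6,200; Vance $10,800; Lindqvist $2,600; Bergstrom $18,500. Sum = $38,100.
Difference $38,200 − $38,100 = +$100 applied to largest days (Bergstrom): Bergstrom becomes $18,600.

Ferraro: $6,200; Vance: $10,800; Lindqvist: $2,600; Bergstrom: $18,600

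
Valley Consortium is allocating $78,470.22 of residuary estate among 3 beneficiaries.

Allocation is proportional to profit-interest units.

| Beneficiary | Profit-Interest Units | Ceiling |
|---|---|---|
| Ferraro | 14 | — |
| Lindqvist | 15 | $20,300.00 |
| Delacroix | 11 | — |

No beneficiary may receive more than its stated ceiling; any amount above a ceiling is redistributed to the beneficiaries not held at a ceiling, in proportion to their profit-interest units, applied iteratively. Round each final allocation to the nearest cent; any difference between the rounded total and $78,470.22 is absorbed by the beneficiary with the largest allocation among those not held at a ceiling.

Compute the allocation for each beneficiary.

Ferraro: $32,575.32; Lindqvist: $20,300.00; Delacroix: $25,594.90

Total profit-interest units = 40.
Proportional shares (ignoring caps): Ferraro 27,464.5770; Lindqvist 29,426.3325; Delacroix 21,579.3105.
Cap binds for Lindqvist ($20,300.00); balance $58,170.22 reallocated over remaining profit-interest units 25.
Remaining shares: Ferraro 32,575.3232 → $32,575.32; Delacroix 25,594.8968 → $25,594.90.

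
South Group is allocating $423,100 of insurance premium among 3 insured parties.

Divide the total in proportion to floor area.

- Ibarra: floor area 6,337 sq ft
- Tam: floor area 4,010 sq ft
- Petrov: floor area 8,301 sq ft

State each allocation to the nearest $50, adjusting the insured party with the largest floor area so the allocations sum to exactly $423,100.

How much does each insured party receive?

Total floor area = 18,648.
Proportional shares: Ibarra 6,337/18,648 × $423,100 = 143,778.67; Tam 4,010/18,648 × $423,100 = 90,981.93; Petrov 8,301/18,648 × $423,100 = 188,339.40.
After rounding ($50): Ibarra $143,800; Tam $91,000; Petrov $188,350. Sum = $423,150.
Difference $423,100 − $423,150 = −$50 applied to largest floor area (Petrov): Petrov becomes $188,300.

Ibarra: $143,800; Tam: $91,000; Petrov: $188,300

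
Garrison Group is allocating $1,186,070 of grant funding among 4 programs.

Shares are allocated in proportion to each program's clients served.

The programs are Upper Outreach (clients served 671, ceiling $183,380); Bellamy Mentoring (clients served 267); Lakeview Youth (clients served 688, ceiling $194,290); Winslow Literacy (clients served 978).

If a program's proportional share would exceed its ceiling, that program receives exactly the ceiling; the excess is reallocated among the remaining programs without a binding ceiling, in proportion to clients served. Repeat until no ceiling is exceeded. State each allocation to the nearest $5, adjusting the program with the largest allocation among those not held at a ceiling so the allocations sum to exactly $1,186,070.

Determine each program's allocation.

Upper Outreach: $183,380; Bellamy Mentoring: $173,370; Lakeview Youth: $194,290; Winslow Literacy: $635,030

Sum of clients served: 2,604.
Unconstrained shares: Upper Outreach 305,627.10; Bellamy Mentoring 121,613.17; Lakeview Youth 313,370.26; Winslow Literacy 445,459.47.
Held at cap: Upper Outreach ($183,380), Lakeview Youth ($194,290); residual $808,400 reallocated over remaining clients served 1,245.
Redistributed shares: Bellamy Mentoring 173,367.71 → $173,370; Winslow Literacy 635,032.29 → $635,030.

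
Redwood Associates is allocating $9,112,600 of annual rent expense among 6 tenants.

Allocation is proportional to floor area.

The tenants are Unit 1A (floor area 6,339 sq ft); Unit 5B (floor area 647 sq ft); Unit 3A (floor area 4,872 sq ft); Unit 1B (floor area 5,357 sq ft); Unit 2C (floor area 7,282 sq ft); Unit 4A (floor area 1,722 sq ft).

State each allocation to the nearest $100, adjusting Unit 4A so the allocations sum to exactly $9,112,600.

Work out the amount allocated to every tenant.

Sum of floor area: 26,219.
Proportional shares: Unit 1A 6,339/26,219 × $9,112,600 = 2,203,164.55; Unit 5B 647/26,219 × $9,112,600 = 224,869.45; Unit 3A 4,872/26,219 × $9,112,600 = 1,693,298.26; Unit 1B 5,357/26,219 × $9,112,600 = 1,861,863.47; Unit 2C 7,282/26,219 × $9,112,600 = 2,530,910.91; Unit 4A 1,722/26,219 × $9,112,600 = 598,493.35.
Rounded to nearest $100: Unit 1A $2,203,200; Unit 5B $224,900; Unit 3A $1,693,300; Unit 1B $1,861,900; Unit 2C $2,530,900; Unit 4A $598,500. Sum = $9,112,700.
Difference $9,112,600 − $9,112,700 = −$100 applied to Unit 4A: Unit 4A becomes $598,400.

Unit 1A: $2,203,200; Unit 5B: $224,900; Unit 3A: $1,693,300; Unit 1B: $1,861,900; Unit 2C: $2,530,900; Unit 4A: $598,400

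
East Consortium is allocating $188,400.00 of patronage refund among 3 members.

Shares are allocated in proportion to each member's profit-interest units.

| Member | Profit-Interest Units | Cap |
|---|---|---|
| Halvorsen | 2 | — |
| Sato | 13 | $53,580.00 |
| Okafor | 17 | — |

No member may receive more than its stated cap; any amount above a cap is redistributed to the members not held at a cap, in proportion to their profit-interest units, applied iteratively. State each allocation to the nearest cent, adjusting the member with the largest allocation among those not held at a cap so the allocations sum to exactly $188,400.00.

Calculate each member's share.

Sum of profit-interest units: 32.
Proportional shares (ignoring caps): Halvorsen 11,775.0000; Sato 76,537.5000; Okafor 100,087.5000.
Cap binds for Sato ($53,580.00); balance $134,820.00 reallocated over remaining profit-interest units 19.
Remaining shares: Halvorsen 14,191.5789 → $14,191.58; Okafor 120,628.4211 → $120,628.42.

Halvorsen: $14,191.58 | Sato: $53,580.00 | Okafor: $120,628.42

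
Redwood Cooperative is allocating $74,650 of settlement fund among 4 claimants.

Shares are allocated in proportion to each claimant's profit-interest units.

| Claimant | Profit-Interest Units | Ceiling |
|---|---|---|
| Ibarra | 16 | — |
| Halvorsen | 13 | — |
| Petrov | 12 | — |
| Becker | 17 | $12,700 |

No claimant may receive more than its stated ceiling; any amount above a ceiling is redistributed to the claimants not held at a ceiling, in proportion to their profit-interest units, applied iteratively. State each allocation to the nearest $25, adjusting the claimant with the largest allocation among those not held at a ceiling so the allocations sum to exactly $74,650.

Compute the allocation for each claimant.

Combined profit-interest units = 58.
Unconstrained shares: Ibarra 20,593.10; Halvorsen 16,731.90; Petrov 15,444.83; Becker 21,880.17.
Cap binds for Becker ($12,700); balance $61,950 reallocated over remaining profit-interest units 41.
Redistributed shares: Ibarra 24,175.61 → $24,175; Halvorsen 19,642.68 → $19,650; Petrov 18,131.71 → $18,125.

Ibarra: $24,175 | Halvorsen: $19,650 | Petrov: $18,125 | Becker: $12,700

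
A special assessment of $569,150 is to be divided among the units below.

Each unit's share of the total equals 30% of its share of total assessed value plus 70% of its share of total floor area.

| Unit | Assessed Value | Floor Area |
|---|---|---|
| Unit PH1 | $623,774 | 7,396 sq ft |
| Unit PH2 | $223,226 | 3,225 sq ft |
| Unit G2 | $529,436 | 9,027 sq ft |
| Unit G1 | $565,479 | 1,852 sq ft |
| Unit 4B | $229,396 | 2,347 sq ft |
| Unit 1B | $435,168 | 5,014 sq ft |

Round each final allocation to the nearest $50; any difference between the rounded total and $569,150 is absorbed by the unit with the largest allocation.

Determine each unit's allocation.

Unit PH1: $142,950 · Unit PH2: $59,150 · Unit G2: $159,300 · Unit G1: $62,600 · Unit 4B: $47,450 · Unit 1B: $97,700

Assessed value total 2,606,479; floor area total 28,861.
Composite weights (30% assessed value + 70% floor area): Unit PH1 0.2512; Unit PH2 0.1039; Unit G2 0.2799; Unit G1 0.1100; Unit 4B 0.0833; Unit 1B 0.1717.
Raw shares: Unit PH1 142,958.50; Unit PH2 59,141.84; Unit G2 159,293.38; Unit G1 62,608.85; Unit 4B 47,425.87; Unit 1B 97,721.55.
Rounded to nearest $50: Unit PH1 $142,950; Unit PH2 $59,150; Unit G2 $159,300; Unit G1 $62,600; Unit 4B $47,450; Unit 1B $97,700. Sum = $569,150.
No rounding difference to absorb.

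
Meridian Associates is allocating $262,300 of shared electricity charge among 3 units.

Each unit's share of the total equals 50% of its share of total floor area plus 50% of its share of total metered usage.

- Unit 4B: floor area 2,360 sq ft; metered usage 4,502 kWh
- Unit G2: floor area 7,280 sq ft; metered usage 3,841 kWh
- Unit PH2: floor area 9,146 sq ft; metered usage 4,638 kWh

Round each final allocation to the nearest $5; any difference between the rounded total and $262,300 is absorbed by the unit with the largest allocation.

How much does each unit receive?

Floor area total 18,786; metered usage total 12,981.
Combined weights (50% floor area + 50% metered usage): Unit 4B 0.2362; Unit G2 0.3417; Unit PH2 0.4221.
Proportional shares: Unit 4B 61,960.51; Unit G2 89,630.09; Unit PH2 110,709.40.
After rounding ($5): Unit 4B $61,960; Unit G2 $89,630; Unit PH2 $110,710. Sum = $262,300.
Rounded total matches; no reconciliation needed.

Unit 4B: $61,960 · Unit G2: $89,630 · Unit PH2: $110,710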